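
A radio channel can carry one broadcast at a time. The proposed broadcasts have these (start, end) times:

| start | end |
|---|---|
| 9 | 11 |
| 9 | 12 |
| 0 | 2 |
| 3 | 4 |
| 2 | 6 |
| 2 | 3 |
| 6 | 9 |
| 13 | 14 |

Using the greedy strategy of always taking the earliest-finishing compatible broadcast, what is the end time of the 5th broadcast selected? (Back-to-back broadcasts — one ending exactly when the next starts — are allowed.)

11

Sort by end time and greedily take each interval whose start is ≥ the last chosen end.
By end time: (0,2), (2,3), (3,4), (2,6), (6,9), (9,11), (9,12), (13,14).
Pick (0,2); next start ≥ 2 → (2,3); next start ≥ 3 → (3,4); next start ≥ 4 → (6,9); next start ≥ 9 → (9,11); next start ≥ 11 → (13,14).
Selected: (0,2) (2,3) (3,4) (6,9) (9,11) (13,14)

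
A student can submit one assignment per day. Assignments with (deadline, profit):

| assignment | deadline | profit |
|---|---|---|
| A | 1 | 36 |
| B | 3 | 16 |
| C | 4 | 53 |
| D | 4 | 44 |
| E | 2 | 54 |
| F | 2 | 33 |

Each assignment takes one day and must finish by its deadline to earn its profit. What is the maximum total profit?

Sort by profit descending; place each in the latest free slot ≤ its deadline.
Profit order: E=54 C=53 D=44 A=36 F=33 B=16
Assign: E→slot 2, C→slot 4, D→slot 3, A→slot 1, F skipped, B skipped.
Slots: [1:A] [2:E] [3:D] [4:C]
Profit = 36 + 54 + 44 + 53 = 187

187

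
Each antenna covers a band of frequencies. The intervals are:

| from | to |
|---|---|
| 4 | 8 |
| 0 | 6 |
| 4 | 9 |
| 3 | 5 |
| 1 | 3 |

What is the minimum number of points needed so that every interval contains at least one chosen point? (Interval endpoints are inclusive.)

2

Sorted: [1,3] [3,5] [0,6] [4,8] [4,9]
{[1,3],[3,5],[0,6]} hit by 3; {[4,8],[4,9]} hit by 8.
Points: 3, 8 (2 total).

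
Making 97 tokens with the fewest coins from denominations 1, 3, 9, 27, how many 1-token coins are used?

1

97 = 3×27 + 1×9 + 2×3 + 1×1
Count of 1: 1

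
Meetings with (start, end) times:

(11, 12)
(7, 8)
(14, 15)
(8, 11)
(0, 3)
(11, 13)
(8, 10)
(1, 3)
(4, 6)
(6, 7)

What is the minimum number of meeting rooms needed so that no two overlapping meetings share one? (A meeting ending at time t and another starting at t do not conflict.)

Count concurrent intervals with a sweep; the peak is the room count.
starts: [0, 1, 4, 6, 7, 8, 8, 11, 11, 14]
ends:   [3, 3, 6, 7, 8, 10, 11, 12, 13, 15]
s0→1 s1→2  — peak 2.

2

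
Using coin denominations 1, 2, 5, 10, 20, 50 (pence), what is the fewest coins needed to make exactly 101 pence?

3

101 = 2×50 + 1×1
Total coins = 2 + 1 = 3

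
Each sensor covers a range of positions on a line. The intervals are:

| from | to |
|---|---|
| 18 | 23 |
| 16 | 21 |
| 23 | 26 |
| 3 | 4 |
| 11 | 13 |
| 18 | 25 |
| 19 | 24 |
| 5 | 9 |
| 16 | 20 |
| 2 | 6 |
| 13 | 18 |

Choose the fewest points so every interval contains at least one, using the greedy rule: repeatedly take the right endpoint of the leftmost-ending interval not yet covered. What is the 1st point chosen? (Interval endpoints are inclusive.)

4

By right end: [3,4]  [2,6]  [5,9]  [11,13]  [13,18]  [16,20]  [16,21]  [18,23]  [19,24]  [18,25]  [23,26]
[3,4] uncovered → point at 4; [5,9] uncovered → point at 9; [11,13] uncovered → point at 13; [16,20] uncovered → point at 20; [23,26] uncovered → point at 26.
Points: 4, 9, 13, 20, 26 (5 total).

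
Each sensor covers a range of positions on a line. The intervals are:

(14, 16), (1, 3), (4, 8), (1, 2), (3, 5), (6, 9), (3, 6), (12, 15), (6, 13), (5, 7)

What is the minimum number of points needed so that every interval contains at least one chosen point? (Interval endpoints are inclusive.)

4

Process intervals by earliest right end; each time one isn't hit yet, stab at its right endpoint.
By right end: [1,2]  [1,3]  [3,5]  [3,6]  [5,7]  [4,8]  [6,9]  [6,13]  [12,15]  [14,16]
[1,2] uncovered → point at 2; [3,5] uncovered → point at 5; [6,9] uncovered → point at 9; [12,15] uncovered → point at 15.
Points: 2, 5, 9, 15 (4 total).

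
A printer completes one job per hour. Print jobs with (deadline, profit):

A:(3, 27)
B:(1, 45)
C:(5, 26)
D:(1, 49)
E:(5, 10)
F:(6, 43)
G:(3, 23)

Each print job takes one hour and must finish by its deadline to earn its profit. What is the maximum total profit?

178

By profit: D(d1,49), B(d1,45), F(d6,43), A(d3,27), C(d5,26), G(d3,23), E(d5,10)
D→slot 1; B skipped; F→slot 6; A→slot 3; C→slot 5; G→slot 2; E→slot 4.
Profit = 49 + 23 + 27 + 10 + 26 + 43 = 178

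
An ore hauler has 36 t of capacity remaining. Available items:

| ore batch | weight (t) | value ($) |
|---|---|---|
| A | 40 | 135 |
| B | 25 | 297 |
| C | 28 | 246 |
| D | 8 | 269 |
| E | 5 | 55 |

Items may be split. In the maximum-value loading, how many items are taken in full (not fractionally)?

Sort by value per unit weight and fill in that order.
Order: D (269/8=33.62) > B (297/25=11.88) > E (55/5=11.00) > C (246/28=8.79) > A (135/40=3.38)
Fill: take D (8 @ 269) → take B (25 @ 297) → take 3/5 of E → 33.00; 36/36 used.
2 item(s) taken whole; one partial (take 3/5 of E).

2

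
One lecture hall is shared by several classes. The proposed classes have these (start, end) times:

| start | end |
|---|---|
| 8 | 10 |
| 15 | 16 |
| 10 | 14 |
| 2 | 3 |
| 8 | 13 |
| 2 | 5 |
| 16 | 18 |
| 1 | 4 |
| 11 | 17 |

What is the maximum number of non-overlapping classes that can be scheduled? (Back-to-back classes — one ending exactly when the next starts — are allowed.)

By end time: (2,3), (1,4), (2,5), (8,10), (8,13), (10,14), (15,16), (11,17), (16,18).
Pick (2,3); next start ≥ 3 → (8,10); next start ≥ 10 → (10,14); next start ≥ 14 → (15,16); next start ≥ 16 → (16,18).
Selected 5 classes.

5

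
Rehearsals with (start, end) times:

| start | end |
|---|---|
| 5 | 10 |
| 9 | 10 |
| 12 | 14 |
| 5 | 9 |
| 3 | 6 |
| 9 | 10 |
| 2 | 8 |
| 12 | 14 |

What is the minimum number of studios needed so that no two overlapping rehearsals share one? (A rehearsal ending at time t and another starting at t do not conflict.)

4

The answer is the maximum number of intervals overlapping at any instant.
starts: [2, 3, 5, 5, 9, 9, 12, 12]
ends:   [6, 8, 9, 10, 10, 10, 14, 14]
s2→1 s3→2 s5→3 s5→4  — peak 4.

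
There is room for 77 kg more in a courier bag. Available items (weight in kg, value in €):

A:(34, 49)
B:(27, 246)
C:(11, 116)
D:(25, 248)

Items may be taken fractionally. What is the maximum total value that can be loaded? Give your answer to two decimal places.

630.18

Sort by value per unit weight and fill in that order.
Order: C (116/11=10.55) > D (248/25=9.92) > B (246/27=9.11) > A (49/34=1.44)
Fill: take C (11 @ 116) → take D (25 @ 248) → take B (27 @ 246) → take 14/34 of A → 20.18; 77/77 used.
Total value = 630.18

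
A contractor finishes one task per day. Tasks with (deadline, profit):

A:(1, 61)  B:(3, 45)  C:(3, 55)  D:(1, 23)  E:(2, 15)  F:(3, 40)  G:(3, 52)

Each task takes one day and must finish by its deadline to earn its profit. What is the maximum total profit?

168

Profit order: A=61 C=55 G=52 B=45 F=40 D=23 E=15
Assign: A→slot 1, C→slot 3, G→slot 2, B skipped, F skipped, D skipped, E skipped.
Slots: [1:A] [2:G] [3:C]
Profit = 61 + 52 + 55 = 168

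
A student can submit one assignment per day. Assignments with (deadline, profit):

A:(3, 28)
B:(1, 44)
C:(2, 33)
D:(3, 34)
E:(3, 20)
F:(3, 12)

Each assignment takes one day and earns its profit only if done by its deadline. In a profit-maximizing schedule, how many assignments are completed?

Sort by profit descending; place each in the latest free slot ≤ its deadline.
Profit order: B=44 D=34 C=33 A=28 E=20 F=12
Assign: B→slot 1, D→slot 3, C→slot 2, A skipped, E skipped, F skipped.
Slots: [1:B] [2:C] [3:D]
3 of 6 scheduled.

3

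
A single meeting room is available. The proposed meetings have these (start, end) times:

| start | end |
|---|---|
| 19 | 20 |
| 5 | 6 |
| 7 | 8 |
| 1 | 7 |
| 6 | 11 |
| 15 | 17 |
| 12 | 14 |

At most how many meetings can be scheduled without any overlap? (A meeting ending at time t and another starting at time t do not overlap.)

5

Sorted by end: (5,6)  (1,7)  (7,8)  (6,11)  (12,14)  (15,17)  (19,20)
take (5,6); skip (1,7); take (7,8); take (12,14); take (15,17); take (19,20).
Selected 5 meetings.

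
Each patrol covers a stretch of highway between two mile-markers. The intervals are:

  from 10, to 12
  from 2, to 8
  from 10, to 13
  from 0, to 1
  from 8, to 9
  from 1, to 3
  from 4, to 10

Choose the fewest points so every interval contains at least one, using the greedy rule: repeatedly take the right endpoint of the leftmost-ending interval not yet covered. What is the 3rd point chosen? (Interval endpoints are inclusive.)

12

Process intervals by earliest right end; each time one isn't hit yet, stab at its right endpoint.
By right end: [0,1]  [1,3]  [2,8]  [8,9]  [4,10]  [10,12]  [10,13]
[0,1] uncovered → point at 1; [2,8] uncovered → point at 8; [10,12] uncovered → point at 12.
Points: 1, 8, 12 (3 total).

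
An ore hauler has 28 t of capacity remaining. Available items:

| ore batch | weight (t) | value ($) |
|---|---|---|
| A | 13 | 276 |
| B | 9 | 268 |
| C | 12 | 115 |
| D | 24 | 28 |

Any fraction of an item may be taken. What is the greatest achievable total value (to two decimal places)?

Sort by value per unit weight and fill in that order.
Ratios (sorted): B 29.78, A 21.23, C 9.58, D 1.17
take B (9 @ 268); take A (13 @ 276); take 6/12 of C → 57.50. Capacity used 28/28.
Total value = 601.50

601.50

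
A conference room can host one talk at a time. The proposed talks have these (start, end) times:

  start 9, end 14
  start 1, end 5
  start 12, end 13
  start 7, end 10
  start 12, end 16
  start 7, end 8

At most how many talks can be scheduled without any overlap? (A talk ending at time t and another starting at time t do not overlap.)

Greedy by earliest finish: after sorting by end time, pick each interval compatible with the last pick.
Sorted by end: (1,5)  (7,8)  (7,10)  (12,13)  (9,14)  (12,16)
take (1,5); take (7,8); skip (7,10); take (12,13); skip (9,14); skip (12,16).
Selected 3 talks.

3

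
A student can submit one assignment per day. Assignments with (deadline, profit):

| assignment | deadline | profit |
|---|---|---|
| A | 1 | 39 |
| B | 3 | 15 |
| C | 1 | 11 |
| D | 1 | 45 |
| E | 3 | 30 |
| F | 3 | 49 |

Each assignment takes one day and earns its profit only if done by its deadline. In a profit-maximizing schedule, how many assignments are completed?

By profit: F(d3,49), D(d1,45), A(d1,39), E(d3,30), B(d3,15), C(d1,11)
F→slot 3; D→slot 1; A skipped; E→slot 2; B skipped; C skipped.
3 of 6 scheduled.

3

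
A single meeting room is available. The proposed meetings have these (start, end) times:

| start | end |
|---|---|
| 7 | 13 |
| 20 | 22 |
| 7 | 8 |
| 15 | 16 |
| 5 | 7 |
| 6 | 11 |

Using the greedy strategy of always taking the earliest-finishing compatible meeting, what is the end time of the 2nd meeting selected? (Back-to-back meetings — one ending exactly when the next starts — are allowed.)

8

Greedy by earliest finish: after sorting by end time, pick each interval compatible with the last pick.
Sorted by end: (5,7)  (7,8)  (6,11)  (7,13)  (15,16)  (20,22)
take (5,7); take (7,8); take (15,16); take (20,22).
Selected: (5,7) (7,8) (15,16) (20,22)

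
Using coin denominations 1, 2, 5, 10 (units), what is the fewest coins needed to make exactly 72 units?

8

Use the largest denomination that fits, subtract, and repeat.
72 − 7×10→2 − 1×2→0
Total coins = 7 + 1 = 8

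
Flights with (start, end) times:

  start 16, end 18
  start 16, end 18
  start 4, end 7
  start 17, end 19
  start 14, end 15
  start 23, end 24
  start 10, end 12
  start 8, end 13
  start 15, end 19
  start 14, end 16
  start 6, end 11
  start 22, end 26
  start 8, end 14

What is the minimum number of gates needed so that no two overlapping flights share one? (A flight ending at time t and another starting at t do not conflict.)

4

The answer is the maximum number of intervals overlapping at any instant.
Events (time:±→running): 4:+→1 6:+→2 7:-→1 8:+→2 8:+→3 10:+→4 … peak 4.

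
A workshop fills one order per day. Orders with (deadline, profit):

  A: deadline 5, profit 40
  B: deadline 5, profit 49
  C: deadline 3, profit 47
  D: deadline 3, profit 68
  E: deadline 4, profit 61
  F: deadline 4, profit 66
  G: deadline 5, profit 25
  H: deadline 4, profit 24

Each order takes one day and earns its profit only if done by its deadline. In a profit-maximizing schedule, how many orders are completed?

Sort by profit descending; place each in the latest free slot ≤ its deadline.
By profit: D(d3,68), F(d4,66), E(d4,61), B(d5,49), C(d3,47), A(d5,40), G(d5,25), H(d4,24)
D→slot 3; F→slot 4; E→slot 2; B→slot 5; C→slot 1; A skipped; G skipped; H skipped.
5 of 8 scheduled.

5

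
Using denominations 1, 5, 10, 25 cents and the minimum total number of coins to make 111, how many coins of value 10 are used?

1

111 = 4×25 + 1×10 + 1×1
Count of 10: 1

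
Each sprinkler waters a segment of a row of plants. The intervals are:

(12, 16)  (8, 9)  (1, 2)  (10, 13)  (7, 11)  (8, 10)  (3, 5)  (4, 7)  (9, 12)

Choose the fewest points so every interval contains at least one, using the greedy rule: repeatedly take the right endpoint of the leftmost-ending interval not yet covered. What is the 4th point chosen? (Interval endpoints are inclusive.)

Sorted: [1,2] [3,5] [4,7] [8,9] [8,10] [7,11] [9,12] [10,13] [12,16]
{[1,2]} hit by 2; {[3,5],[4,7]} hit by 5; {[8,9],[8,10],[7,11],[9,12]} hit by 9; {[10,13],[12,16]} hit by 13.
Points: 2, 5, 9, 13 (4 total).

13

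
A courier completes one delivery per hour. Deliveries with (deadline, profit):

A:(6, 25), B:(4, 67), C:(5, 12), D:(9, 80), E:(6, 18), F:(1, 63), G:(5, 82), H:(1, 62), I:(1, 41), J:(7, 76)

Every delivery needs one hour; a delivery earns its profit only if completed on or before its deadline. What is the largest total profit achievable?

Take jobs in profit order; each goes to the latest open slot no later than its deadline.
By profit: G(d5,82), D(d9,80), J(d7,76), B(d4,67), F(d1,63), H(d1,62), I(d1,41), A(d6,25), E(d6,18), C(d5,12)
G→slot 5; D→slot 9; J→slot 7; B→slot 4; F→slot 1; H skipped; I skipped; A→slot 6; E→slot 3; C→slot 2.
Profit = 63 + 12 + 18 + 67 + 82 + 25 + 76 + 80 = 423

423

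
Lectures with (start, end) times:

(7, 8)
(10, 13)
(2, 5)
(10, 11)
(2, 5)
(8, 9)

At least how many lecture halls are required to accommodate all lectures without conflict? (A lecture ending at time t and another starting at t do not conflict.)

The answer is the maximum number of intervals overlapping at any instant.
Events (time:±→running): 2:+→1 2:+→2 … peak 2.

2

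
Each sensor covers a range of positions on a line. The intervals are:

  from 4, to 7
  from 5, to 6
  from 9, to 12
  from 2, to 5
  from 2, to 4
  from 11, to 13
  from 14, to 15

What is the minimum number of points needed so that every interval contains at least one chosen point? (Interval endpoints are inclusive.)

4

Sorted: [2,4] [2,5] [5,6] [4,7] [9,12] [11,13] [14,15]
{[2,4],[2,5]} hit by 4; {[5,6],[4,7]} hit by 6; {[9,12],[11,13]} hit by 12; {[14,15]} hit by 15.
Points: 4, 6, 12, 15 (4 total).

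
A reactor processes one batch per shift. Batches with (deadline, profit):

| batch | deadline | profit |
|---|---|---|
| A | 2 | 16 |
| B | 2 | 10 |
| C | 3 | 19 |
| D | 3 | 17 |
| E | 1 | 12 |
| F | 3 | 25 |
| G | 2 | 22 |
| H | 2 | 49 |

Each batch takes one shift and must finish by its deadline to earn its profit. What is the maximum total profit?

96

Sort by profit descending; place each in the latest free slot ≤ its deadline.
By profit: H(d2,49), F(d3,25), G(d2,22), C(d3,19), D(d3,17), A(d2,16), E(d1,12), B(d2,10)
H→slot 2; F→slot 3; G→slot 1; C skipped; D skipped; A skipped; E skipped; B skipped.
Profit = 22 + 49 + 25 = 96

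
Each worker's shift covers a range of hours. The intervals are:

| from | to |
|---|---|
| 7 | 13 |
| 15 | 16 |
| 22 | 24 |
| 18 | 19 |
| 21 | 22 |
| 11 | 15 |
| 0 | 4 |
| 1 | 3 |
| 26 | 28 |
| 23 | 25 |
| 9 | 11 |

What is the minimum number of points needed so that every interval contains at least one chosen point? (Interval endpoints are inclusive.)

7

Sort by right endpoint; whenever an interval is uncovered, place a point at its right end.
By right end: [1,3]  [0,4]  [9,11]  [7,13]  [11,15]  [15,16]  [18,19]  [21,22]  [22,24]  [23,25]  [26,28]
[1,3] uncovered → point at 3; [9,11] uncovered → point at 11; [15,16] uncovered → point at 16; [18,19] uncovered → point at 19; [21,22] uncovered → point at 22; [23,25] uncovered → point at 25; [26,28] uncovered → point at 28.
Points: 3, 11, 16, 19, 22, 25, 28 (7 total).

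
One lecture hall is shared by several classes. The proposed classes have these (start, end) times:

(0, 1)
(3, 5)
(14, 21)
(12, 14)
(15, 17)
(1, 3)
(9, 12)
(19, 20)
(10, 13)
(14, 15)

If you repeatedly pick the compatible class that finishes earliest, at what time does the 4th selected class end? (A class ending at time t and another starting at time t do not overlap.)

Sort by end time and greedily take each interval whose start is ≥ the last chosen end.
By end time: (0,1), (1,3), (3,5), (9,12), (10,13), (12,14), (14,15), (15,17), (19,20), (14,21).
Pick (0,1); next start ≥ 1 → (1,3); next start ≥ 3 → (3,5); next start ≥ 5 → (9,12); next start ≥ 12 → (12,14); next start ≥ 14 → (14,15); next start ≥ 15 → (15,17); next start ≥ 17 → (19,20).
Selected: (0,1) (1,3) (3,5) (9,12) (12,14) (14,15) (15,17) (19,20)

12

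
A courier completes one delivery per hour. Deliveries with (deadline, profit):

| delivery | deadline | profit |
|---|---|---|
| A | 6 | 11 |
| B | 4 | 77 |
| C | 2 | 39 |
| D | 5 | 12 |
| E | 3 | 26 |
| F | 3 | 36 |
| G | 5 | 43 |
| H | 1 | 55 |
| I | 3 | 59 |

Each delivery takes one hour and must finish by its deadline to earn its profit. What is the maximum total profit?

Sort by profit descending; place each in the latest free slot ≤ its deadline.
Profit order: B=77 I=59 H=55 G=43 C=39 F=36 E=26 D=12 A=11
Assign: B→slot 4, I→slot 3, H→slot 1, G→slot 5, C→slot 2, F skipped, E skipped, D skipped, A→slot 6.
Slots: [1:H] [2:C] [3:I] [4:B] [5:G] [6:A]
Profit = 55 + 39 + 59 + 77 + 43 + 11 = 284

284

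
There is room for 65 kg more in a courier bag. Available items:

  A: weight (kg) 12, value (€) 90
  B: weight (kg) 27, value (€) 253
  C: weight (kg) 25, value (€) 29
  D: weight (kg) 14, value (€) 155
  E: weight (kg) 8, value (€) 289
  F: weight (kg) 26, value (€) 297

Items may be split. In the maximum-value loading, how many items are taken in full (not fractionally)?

3

Ratios (sorted): E 36.12, F 11.42, D 11.07, B 9.37, A 7.50, C 1.16
take E (8 @ 289); take F (26 @ 297); take D (14 @ 155); take 17/27 of B → 159.30. Capacity used 65/65.
3 item(s) taken whole; one partial (take 17/27 of B).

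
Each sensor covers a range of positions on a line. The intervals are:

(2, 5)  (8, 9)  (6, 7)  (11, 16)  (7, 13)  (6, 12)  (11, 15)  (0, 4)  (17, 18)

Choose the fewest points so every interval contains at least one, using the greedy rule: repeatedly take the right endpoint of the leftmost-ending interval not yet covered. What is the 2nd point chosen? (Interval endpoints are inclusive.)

Sorted: [0,4] [2,5] [6,7] [8,9] [6,12] [7,13] [11,15] [11,16] [17,18]
{[0,4],[2,5]} hit by 4; {[6,7]} hit by 7; {[8,9],[6,12],[7,13]} hit by 9; {[11,15],[11,16]} hit by 15; {[17,18]} hit by 18.
Points: 4, 7, 9, 15, 18 (5 total).

7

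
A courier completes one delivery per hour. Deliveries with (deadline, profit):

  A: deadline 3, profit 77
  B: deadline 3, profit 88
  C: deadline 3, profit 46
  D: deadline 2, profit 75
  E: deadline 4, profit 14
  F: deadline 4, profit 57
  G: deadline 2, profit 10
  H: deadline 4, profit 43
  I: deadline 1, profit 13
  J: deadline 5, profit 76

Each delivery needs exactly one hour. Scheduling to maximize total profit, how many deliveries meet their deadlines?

5

Profit order: B=88 A=77 J=76 D=75 F=57 C=46 H=43 E=14 I=13 G=10
Assign: B→slot 3, A→slot 2, J→slot 5, D→slot 1, F→slot 4, C skipped, H skipped, E skipped, I skipped, G skipped.
Slots: [1:D] [2:A] [3:B] [4:F] [5:J]
5 of 10 scheduled.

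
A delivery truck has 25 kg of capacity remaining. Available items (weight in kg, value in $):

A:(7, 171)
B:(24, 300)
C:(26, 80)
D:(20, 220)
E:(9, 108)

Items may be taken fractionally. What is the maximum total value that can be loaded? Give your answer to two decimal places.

Sort by value per unit weight and fill in that order.
Order: A (171/7=24.43) > B (300/24=12.50) > E (108/9=12.00) > D (220/20=11.00) > C (80/26=3.08)
Fill: take A (7 @ 171) → take 18/24 of B → 225.00; 25/25 used.
Total value = 396.00

396.00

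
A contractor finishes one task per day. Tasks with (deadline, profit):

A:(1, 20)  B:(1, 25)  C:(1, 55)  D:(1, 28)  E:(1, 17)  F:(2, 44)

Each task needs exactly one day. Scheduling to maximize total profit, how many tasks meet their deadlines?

2

Sort by profit descending; place each in the latest free slot ≤ its deadline.
By profit: C(d1,55), F(d2,44), D(d1,28), B(d1,25), A(d1,20), E(d1,17)
C→slot 1; F→slot 2; D skipped; B skipped; A skipped; E skipped.
2 of 6 scheduled.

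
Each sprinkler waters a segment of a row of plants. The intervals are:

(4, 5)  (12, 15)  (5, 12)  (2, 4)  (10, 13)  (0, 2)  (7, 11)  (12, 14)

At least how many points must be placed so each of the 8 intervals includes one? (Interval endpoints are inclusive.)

Process intervals by earliest right end; each time one isn't hit yet, stab at its right endpoint.
By right end: [0,2]  [2,4]  [4,5]  [7,11]  [5,12]  [10,13]  [12,14]  [12,15]
[0,2] uncovered → point at 2; [4,5] uncovered → point at 5; [7,11] uncovered → point at 11; [12,14] uncovered → point at 14.
Points: 2, 5, 11, 14 (4 total).

4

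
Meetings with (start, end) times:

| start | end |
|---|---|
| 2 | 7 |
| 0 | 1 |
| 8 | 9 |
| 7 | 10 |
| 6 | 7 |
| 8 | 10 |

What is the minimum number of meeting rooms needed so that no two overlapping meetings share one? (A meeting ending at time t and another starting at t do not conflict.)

starts: [0, 2, 6, 7, 8, 8]
ends:   [1, 7, 7, 9, 10, 10]
s0→1 e1→0 s2→1 s6→2 e7→1 e7→0 s7→1 s8→2 s8→3  — peak 3.

3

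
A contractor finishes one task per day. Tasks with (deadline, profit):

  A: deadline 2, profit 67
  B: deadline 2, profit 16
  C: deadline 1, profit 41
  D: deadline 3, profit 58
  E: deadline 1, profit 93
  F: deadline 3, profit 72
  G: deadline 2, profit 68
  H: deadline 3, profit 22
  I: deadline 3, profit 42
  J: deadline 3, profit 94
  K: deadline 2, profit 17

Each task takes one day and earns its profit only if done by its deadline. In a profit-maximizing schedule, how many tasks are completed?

3

Sort by profit descending; place each in the latest free slot ≤ its deadline.
By profit: J(d3,94), E(d1,93), F(d3,72), G(d2,68), A(d2,67), D(d3,58), I(d3,42), C(d1,41), H(d3,22), K(d2,17), B(d2,16)
J→slot 3; E→slot 1; F→slot 2; G skipped; A skipped; D skipped; I skipped; C skipped; H skipped; K skipped; B skipped.
3 of 11 scheduled.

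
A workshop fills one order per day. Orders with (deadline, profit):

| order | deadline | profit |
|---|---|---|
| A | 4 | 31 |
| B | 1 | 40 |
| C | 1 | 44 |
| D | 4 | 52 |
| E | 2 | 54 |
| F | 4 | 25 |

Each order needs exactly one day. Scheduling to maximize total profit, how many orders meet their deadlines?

By profit: E(d2,54), D(d4,52), C(d1,44), B(d1,40), A(d4,31), F(d4,25)
E→slot 2; D→slot 4; C→slot 1; B skipped; A→slot 3; F skipped.
4 of 6 scheduled.

4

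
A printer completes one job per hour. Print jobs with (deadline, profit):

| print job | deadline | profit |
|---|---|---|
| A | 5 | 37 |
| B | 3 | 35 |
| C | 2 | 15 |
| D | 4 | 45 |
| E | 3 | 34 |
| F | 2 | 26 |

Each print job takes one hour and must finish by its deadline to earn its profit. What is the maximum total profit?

Profit order: D=45 A=37 B=35 E=34 F=26 C=15
Assign: D→slot 4, A→slot 5, B→slot 3, E→slot 2, F→slot 1, C skipped.
Slots: [1:F] [2:E] [3:B] [4:D] [5:A]
Profit = 26 + 34 + 35 + 45 + 37 = 177

177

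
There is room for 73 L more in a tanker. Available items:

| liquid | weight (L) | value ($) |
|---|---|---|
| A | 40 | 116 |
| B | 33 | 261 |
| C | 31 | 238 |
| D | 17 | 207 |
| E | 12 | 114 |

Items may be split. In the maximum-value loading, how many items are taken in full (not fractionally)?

3

Order: D (207/17=12.18) > E (114/12=9.50) > B (261/33=7.91) > C (238/31=7.68) > A (116/40=2.90)
Fill: take D (17 @ 207) → take E (12 @ 114) → take B (33 @ 261) → take 11/31 of C → 84.45; 73/73 used.
3 item(s) taken whole; one partial (take 11/31 of C).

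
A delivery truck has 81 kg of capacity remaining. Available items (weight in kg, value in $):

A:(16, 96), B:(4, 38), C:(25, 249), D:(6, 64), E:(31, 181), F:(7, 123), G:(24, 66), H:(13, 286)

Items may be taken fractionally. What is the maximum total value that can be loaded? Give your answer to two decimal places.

914.39

Greedy by value/weight ratio, highest first.
Ratios (sorted): H 22.00, F 17.57, D 10.67, C 9.96, B 9.50, A 6.00, E 5.84, G 2.75
take H (13 @ 286); take F (7 @ 123); take D (6 @ 64); take C (25 @ 249); take B (4 @ 38); take A (16 @ 96); take 10/31 of E → 58.39. Capacity used 81/81.
Total value = 914.39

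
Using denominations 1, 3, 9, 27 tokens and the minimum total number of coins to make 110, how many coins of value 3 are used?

Use the largest denomination that fits, subtract, and repeat.
110 − 4×27→2 − 2×1→0
Count of 3: 0

0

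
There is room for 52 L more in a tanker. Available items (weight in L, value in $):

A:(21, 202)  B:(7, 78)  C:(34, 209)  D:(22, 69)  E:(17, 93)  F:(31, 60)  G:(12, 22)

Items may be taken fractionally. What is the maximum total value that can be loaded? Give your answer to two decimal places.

Order: B (78/7=11.14) > A (202/21=9.62) > C (209/34=6.15) > E (93/17=5.47) > D (69/22=3.14) > F (60/31=1.94) > G (22/12=1.83)
Fill: take B (7 @ 78) → take A (21 @ 202) → take 24/34 of C → 147.53; 52/52 used.
Total value = 427.53

427.53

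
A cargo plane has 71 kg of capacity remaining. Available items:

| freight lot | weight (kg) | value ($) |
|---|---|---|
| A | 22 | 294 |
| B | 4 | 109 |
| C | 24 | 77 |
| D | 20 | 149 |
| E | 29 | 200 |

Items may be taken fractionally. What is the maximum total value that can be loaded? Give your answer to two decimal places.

724.41

Ratios (sorted): B 27.25, A 13.36, D 7.45, E 6.90, C 3.21
take B (4 @ 109); take A (22 @ 294); take D (20 @ 149); take 25/29 of E → 172.41. Capacity used 71/71.
Total value = 724.41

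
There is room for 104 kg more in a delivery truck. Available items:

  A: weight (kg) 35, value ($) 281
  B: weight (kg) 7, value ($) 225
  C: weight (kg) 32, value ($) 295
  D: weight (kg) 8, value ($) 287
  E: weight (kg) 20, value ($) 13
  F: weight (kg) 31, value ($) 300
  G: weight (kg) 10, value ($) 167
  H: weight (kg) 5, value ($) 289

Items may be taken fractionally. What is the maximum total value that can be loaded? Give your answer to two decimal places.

1651.31

Greedy by value/weight ratio, highest first.
Order: H (289/5=57.80) > D (287/8=35.88) > B (225/7=32.14) > G (167/10=16.70) > F (300/31=9.68) > C (295/32=9.22) > A (281/35=8.03) > E (13/20=0.65)
Fill: take H (5 @ 289) → take D (8 @ 287) → take B (7 @ 225) → take G (10 @ 167) → take F (31 @ 300) → take C (32 @ 295) → take 11/35 of A → 88.31; 104/104 used.
Total value = 1651.31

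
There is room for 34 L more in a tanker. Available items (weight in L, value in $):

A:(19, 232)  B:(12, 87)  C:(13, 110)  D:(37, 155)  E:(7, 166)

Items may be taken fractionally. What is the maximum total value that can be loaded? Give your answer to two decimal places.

465.69

Greedy by value/weight ratio, highest first.
Order: E (166/7=23.71) > A (232/19=12.21) > C (110/13=8.46) > B (87/12=7.25) > D (155/37=4.19)
Fill: take E (7 @ 166) → take A (19 @ 232) → take 8/13 of C → 67.69; 34/34 used.
Total value = 465.69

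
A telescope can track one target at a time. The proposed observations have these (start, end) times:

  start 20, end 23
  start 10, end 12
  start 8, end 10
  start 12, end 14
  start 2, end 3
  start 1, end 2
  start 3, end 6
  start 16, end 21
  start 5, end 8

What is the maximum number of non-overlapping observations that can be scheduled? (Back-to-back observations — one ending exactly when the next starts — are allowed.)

By end time: (1,2), (2,3), (3,6), (5,8), (8,10), (10,12), (12,14), (16,21), (20,23).
Pick (1,2); next start ≥ 2 → (2,3); next start ≥ 3 → (3,6); next start ≥ 6 → (8,10); next start ≥ 10 → (10,12); next start ≥ 12 → (12,14); next start ≥ 14 → (16,21).
Selected 7 observations.

7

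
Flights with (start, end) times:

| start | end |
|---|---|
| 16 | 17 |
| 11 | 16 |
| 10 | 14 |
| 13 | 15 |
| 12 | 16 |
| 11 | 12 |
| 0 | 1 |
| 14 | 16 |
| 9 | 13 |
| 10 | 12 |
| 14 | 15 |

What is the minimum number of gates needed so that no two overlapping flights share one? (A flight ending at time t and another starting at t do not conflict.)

Count concurrent intervals with a sweep; the peak is the room count.
starts: [0, 9, 10, 10, 11, 11, 12, 13, 14, 14, 16]
ends:   [1, 12, 12, 13, 14, 15, 15, 16, 16, 16, 17]
s0→1 e1→0 s9→1 s10→2 s10→3 s11→4 s11→5  — peak 5.

5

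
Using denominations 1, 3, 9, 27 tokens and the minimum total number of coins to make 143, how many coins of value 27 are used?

5

143 − 5×27→8 − 2×3→2 − 2×1→0
Count of 27: 5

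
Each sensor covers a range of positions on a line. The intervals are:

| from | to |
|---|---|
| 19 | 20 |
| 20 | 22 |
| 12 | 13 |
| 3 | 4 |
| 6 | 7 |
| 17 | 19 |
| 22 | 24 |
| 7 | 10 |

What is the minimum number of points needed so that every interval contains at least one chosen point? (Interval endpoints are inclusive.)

Sorted: [3,4] [6,7] [7,10] [12,13] [17,19] [19,20] [20,22] [22,24]
{[3,4]} hit by 4; {[6,7],[7,10]} hit by 7; {[12,13]} hit by 13; {[17,19],[19,20]} hit by 19; {[20,22],[22,24]} hit by 22.
Points: 4, 7, 13, 19, 22 (5 total).

5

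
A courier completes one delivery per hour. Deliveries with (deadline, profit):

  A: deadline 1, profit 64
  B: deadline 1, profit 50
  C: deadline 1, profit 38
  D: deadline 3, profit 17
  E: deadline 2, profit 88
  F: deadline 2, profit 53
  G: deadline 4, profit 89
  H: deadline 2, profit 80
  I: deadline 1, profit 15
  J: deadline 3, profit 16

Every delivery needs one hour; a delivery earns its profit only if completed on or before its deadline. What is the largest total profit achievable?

By profit: G(d4,89), E(d2,88), H(d2,80), A(d1,64), F(d2,53), B(d1,50), C(d1,38), D(d3,17), J(d3,16), I(d1,15)
G→slot 4; E→slot 2; H→slot 1; A skipped; F skipped; B skipped; C skipped; D→slot 3; J skipped; I skipped.
Profit = 80 + 88 + 17 + 89 = 274

274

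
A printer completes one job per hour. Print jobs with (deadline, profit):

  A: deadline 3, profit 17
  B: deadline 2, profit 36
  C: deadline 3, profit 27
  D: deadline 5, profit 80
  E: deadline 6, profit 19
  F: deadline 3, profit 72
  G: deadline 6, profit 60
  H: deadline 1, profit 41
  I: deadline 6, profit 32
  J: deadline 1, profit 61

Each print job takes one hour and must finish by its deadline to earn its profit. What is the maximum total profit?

Profit order: D=80 F=72 J=61 G=60 H=41 B=36 I=32 C=27 E=19 A=17
Assign: D→slot 5, F→slot 3, J→slot 1, G→slot 6, H skipped, B→slot 2, I→slot 4, C skipped, E skipped, A skipped.
Slots: [1:J] [2:B] [3:F] [4:I] [5:D] [6:G]
Profit = 61 + 36 + 72 + 32 + 80 + 60 = 341

341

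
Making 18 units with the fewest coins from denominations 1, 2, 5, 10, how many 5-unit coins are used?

1

Use the largest denomination that fits, subtract, and repeat.
18 = 1×10 + 1×5 + 1×2 + 1×1
Count of 5: 1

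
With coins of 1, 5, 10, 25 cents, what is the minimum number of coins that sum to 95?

5

Use the largest denomination that fits, subtract, and repeat.
95 − 3×25→20 − 2×10→0
Total coins = 3 + 2 = 5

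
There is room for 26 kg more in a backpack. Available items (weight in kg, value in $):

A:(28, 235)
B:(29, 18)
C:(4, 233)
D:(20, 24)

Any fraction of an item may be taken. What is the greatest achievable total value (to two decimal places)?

417.64

Sort by value per unit weight and fill in that order.
Order: C (233/4=58.25) > A (235/28=8.39) > D (24/20=1.20) > B (18/29=0.62)
Fill: take C (4 @ 233) → take 22/28 of A → 184.64; 26/26 used.
Total value = 417.64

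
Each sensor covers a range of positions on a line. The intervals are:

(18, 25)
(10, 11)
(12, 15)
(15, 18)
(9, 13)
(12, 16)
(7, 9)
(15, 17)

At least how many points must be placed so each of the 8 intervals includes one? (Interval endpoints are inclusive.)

Sort by right endpoint; whenever an interval is uncovered, place a point at its right end.
Sorted: [7,9] [10,11] [9,13] [12,15] [12,16] [15,17] [15,18] [18,25]
{[7,9]} hit by 9; {[10,11],[9,13]} hit by 11; {[12,15],[12,16],[15,17],[15,18]} hit by 15; {[18,25]} hit by 25.
Points: 9, 11, 15, 25 (4 total).

4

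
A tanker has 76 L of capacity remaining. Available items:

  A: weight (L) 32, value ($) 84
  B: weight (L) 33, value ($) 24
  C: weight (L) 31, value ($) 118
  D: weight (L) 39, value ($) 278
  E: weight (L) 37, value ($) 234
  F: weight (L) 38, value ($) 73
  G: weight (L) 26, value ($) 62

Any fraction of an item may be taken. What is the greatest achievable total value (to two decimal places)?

512.00

Greedy by value/weight ratio, highest first.
Ratios (sorted): D 7.13, E 6.32, C 3.81, A 2.62, G 2.38, F 1.92, B 0.73
take D (39 @ 278); take E (37 @ 234). Capacity used 76/76.
Total value = 512.00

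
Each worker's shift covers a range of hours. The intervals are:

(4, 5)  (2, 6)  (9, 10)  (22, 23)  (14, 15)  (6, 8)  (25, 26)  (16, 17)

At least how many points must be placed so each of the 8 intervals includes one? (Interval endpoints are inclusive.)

7

By right end: [4,5]  [2,6]  [6,8]  [9,10]  [14,15]  [16,17]  [22,23]  [25,26]
[4,5] uncovered → point at 5; [6,8] uncovered → point at 8; [9,10] uncovered → point at 10; [14,15] uncovered → point at 15; [16,17] uncovered → point at 17; [22,23] uncovered → point at 23; [25,26] uncovered → point at 26.
Points: 5, 8, 10, 15, 17, 23, 26 (7 total).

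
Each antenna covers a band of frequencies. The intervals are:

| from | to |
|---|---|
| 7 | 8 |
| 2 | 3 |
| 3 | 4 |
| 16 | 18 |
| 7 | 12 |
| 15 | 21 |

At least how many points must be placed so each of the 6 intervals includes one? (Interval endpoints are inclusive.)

Process intervals by earliest right end; each time one isn't hit yet, stab at its right endpoint.
By right end: [2,3]  [3,4]  [7,8]  [7,12]  [16,18]  [15,21]
[2,3] uncovered → point at 3; [7,8] uncovered → point at 8; [16,18] uncovered → point at 18.
Points: 3, 8, 18 (3 total).

3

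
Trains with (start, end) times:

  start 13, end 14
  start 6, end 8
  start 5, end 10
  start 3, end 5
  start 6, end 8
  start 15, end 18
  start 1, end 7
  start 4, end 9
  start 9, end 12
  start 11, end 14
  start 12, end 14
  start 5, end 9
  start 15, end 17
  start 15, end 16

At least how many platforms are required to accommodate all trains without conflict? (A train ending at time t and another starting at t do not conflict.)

6

The answer is the maximum number of intervals overlapping at any instant.
Events (time:±→running): 1:+→1 3:+→2 4:+→3 5:-→2 5:+→3 5:+→4 6:+→5 6:+→6 … peak 6.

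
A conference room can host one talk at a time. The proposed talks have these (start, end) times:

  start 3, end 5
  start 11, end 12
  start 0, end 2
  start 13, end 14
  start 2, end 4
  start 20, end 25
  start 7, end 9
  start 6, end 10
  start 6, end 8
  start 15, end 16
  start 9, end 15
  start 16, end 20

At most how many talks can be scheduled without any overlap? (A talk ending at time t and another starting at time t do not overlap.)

Greedy by earliest finish: after sorting by end time, pick each interval compatible with the last pick.
By end time: (0,2), (2,4), (3,5), (6,8), (7,9), (6,10), (11,12), (13,14), (9,15), (15,16), (16,20), (20,25).
Pick (0,2); next start ≥ 2 → (2,4); next start ≥ 4 → (6,8); next start ≥ 8 → (11,12); next start ≥ 12 → (13,14); next start ≥ 14 → (15,16); next start ≥ 16 → (16,20); next start ≥ 20 → (20,25).
Selected 8 talks.

8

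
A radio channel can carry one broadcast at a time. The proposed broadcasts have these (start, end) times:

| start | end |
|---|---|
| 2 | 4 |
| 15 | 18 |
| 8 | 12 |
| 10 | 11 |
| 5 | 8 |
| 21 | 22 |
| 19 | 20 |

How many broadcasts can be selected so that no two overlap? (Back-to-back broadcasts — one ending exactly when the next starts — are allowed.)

6

Sorted by end: (2,4)  (5,8)  (10,11)  (8,12)  (15,18)  (19,20)  (21,22)
take (2,4); take (5,8); take (10,11); take (15,18); take (19,20); take (21,22).
Selected 6 broadcasts.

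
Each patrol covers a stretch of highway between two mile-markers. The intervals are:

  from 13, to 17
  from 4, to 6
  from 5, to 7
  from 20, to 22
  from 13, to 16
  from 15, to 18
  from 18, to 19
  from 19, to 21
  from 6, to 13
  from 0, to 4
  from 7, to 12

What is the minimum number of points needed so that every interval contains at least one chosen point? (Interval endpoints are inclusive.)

Process intervals by earliest right end; each time one isn't hit yet, stab at its right endpoint.
Sorted: [0,4] [4,6] [5,7] [7,12] [6,13] [13,16] [13,17] [15,18] [18,19] [19,21] [20,22]
{[0,4],[4,6]} hit by 4; {[5,7],[7,12],[6,13]} hit by 7; {[13,16],[13,17],[15,18]} hit by 16; {[18,19],[19,21]} hit by 19; {[20,22]} hit by 22.
Points: 4, 7, 16, 19, 22 (5 total).

5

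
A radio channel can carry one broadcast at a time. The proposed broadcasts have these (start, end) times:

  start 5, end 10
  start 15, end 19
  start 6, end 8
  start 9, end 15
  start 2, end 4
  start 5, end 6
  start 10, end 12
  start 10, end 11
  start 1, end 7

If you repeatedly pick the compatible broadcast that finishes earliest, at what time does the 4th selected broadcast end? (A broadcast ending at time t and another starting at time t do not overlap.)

Order by finish time; keep every interval that doesn't clash with the previous kept one.
By end time: (2,4), (5,6), (1,7), (6,8), (5,10), (10,11), (10,12), (9,15), (15,19).
Pick (2,4); next start ≥ 4 → (5,6); next start ≥ 6 → (6,8); next start ≥ 8 → (10,11); next start ≥ 11 → (15,19).
Selected: (2,4) (5,6) (6,8) (10,11) (15,19)

11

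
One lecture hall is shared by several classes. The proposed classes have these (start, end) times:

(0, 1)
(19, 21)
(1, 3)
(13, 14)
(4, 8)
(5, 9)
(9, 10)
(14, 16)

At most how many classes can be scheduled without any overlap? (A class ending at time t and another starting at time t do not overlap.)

7

Greedy by earliest finish: after sorting by end time, pick each interval compatible with the last pick.
By end time: (0,1), (1,3), (4,8), (5,9), (9,10), (13,14), (14,16), (19,21).
Pick (0,1); next start ≥ 1 → (1,3); next start ≥ 3 → (4,8); next start ≥ 8 → (9,10); next start ≥ 10 → (13,14); next start ≥ 14 → (14,16); next start ≥ 16 → (19,21).
Selected 7 classes.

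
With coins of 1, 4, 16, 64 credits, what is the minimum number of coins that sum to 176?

5

Greedy: take as many of the largest coin as possible, then repeat with the remainder.
176 − 2×64→48 − 3×16→0
Total coins = 2 + 3 = 5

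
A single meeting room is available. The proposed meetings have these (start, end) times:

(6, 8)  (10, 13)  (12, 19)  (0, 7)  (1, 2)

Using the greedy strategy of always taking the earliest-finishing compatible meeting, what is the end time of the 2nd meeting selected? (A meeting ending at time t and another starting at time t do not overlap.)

Greedy by earliest finish: after sorting by end time, pick each interval compatible with the last pick.
By end time: (1,2), (0,7), (6,8), (10,13), (12,19).
Pick (1,2); next start ≥ 2 → (6,8); next start ≥ 8 → (10,13).
Selected: (1,2) (6,8) (10,13)

8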